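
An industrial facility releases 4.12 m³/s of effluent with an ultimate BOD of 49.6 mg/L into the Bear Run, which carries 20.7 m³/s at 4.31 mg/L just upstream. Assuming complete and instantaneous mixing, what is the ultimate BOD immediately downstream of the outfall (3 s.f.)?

11.8 mg/L

Flow-weighted mixing: C = (Q_r C_r + Q_w C_w)/(Q_r + Q_w)
= (20.7×4.31 + 4.12×49.6)/(20.7 + 4.12) = 293.6/24.82 = 11.83 mg/L.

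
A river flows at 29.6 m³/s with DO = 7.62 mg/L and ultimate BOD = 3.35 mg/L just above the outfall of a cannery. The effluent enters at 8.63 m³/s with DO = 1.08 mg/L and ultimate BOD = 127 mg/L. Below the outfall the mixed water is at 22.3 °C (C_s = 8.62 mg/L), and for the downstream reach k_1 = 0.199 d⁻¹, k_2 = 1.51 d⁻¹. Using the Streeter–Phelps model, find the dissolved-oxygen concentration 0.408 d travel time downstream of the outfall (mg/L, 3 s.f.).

DO ≈ 5.47 mg/L

Mixed DO = (29.6×7.62 + 8.63×1.08)/(29.6+8.63) = 234.9/38.23 = 6.144 mg/L.
Mixed L₀ = (29.6×3.35 + 8.63×127)/(38.23) = 1195/38.23 = 31.26 mg/L.
Initial deficit D₀ = C_s − DO₀ = 8.62 − 6.144 = 2.476 mg/L.
D(0.408) = [0.199×31.26/(1.51−0.199)](e^(−0.199×0.408) − e^(−1.51×0.408)) + 2.476 e^(−1.51×0.408)
= 4.745 × (0.9220 − 0.5401) + 2.476 × 0.5401 = 3.150 mg/L.
DO = 8.62 − 3.150 = 5.470 mg/L.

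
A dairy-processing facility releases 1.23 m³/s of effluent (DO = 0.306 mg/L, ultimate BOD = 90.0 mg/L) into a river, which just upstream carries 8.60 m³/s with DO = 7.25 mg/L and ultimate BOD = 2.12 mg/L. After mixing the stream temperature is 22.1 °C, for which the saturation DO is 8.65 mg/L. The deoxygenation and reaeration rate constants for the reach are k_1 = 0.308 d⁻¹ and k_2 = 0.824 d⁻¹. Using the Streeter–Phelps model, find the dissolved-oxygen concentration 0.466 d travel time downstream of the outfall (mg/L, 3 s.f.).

Mixed DO = (8.60×7.25 + 1.23×0.306)/(8.60+1.23) = 62.73/9.830 = 6.381 mg/L.
Mixed L₀ = (8.60×2.12 + 1.23×90.0)/(9.830) = 128.9/9.830 = 13.12 mg/L.
Initial deficit D₀ = C_s − DO₀ = 8.65 − 6.381 = 2.269 mg/L.
D(0.466) = [0.308×13.12/(0.824−0.308)](e^(−0.308×0.466) − e^(−0.824×0.466)) + 2.269 e^(−0.824×0.466)
= 7.829 × (0.8663 − 0.6811) + 2.269 × 0.6811 = 2.995 mg/L.
DO = 8.65 − 2.995 = 5.655 mg/L.

DO ≈ 5.65 mg/L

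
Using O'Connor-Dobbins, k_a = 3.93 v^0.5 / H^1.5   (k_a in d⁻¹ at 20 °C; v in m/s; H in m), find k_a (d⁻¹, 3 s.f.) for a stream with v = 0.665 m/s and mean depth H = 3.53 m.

k_a ≈ 0.483 d⁻¹

k_a = 3.93 × 0.665^0.5 / 3.53^1.5 = 3.93 × 0.8155 / 6.632 = 0.4832 d⁻¹.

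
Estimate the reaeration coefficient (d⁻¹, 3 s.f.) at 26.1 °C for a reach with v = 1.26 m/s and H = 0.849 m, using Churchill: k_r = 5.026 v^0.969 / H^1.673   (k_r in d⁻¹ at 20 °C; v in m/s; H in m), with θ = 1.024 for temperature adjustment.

k_r(20) = 5.026 × 1.26^0.969 / 0.849^1.673 = 5.026 × 1.251 / 0.7604 = 8.268 d⁻¹.
k_r(26.1) = 8.268 × 1.024^(26.1−20) = 8.268 × 1.156 = 9.555 d⁻¹.

k_r ≈ 9.56 d⁻¹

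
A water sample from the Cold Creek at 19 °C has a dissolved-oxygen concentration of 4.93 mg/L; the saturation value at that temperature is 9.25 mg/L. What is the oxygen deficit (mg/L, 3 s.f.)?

D = C_s − C = 9.25 − 4.93 = 4.32 mg/L.

D ≈ 4.32 mg/L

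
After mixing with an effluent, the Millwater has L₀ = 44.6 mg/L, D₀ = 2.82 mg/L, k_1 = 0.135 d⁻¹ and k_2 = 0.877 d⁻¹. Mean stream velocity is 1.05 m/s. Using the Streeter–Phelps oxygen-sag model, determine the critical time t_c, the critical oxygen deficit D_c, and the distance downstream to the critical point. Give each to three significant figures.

With k_2/k_1 = 6.496 and 1 − D₀(k_2−k_1)/(k_1 L₀) = 0.6525,
t_c = ln(6.496 × 0.6525) / (0.877 − 0.135) = ln(4.239) / 0.7420 = 1.444/0.7420 = 1.946 d.
L(t_c) = L₀ e^(−k_1 t_c) = 44.6 × 0.7689 = 34.29 mg/L, and at the critical point k_2 D_c = k_1 L, so D_c = (0.135/0.877) × 34.29 = 5.279 mg/L.
x_c = v t_c = 1.05 m/s × 1.946 d × 86400 s/d = 176600 m ≈ 177 km.

t_c ≈ 1.95 d; D_c ≈ 5.28 mg/L; x_c ≈ 177 km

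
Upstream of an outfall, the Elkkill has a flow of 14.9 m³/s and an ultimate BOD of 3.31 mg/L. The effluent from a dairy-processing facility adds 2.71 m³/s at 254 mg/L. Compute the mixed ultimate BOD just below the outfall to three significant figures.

41.9 mg/L

Flow-weighted mixing: C = (Q_r C_r + Q_w C_w)/(Q_r + Q_w)
= (14.9×3.31 + 2.71×254)/(14.9 + 2.71) = 737.7/17.61 = 41.89 mg/L.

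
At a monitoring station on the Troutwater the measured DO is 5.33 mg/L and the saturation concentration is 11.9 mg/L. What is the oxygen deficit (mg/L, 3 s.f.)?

D = C_s − C = 11.9 − 5.33 = 6.57 mg/L.

D ≈ 6.57 mg/L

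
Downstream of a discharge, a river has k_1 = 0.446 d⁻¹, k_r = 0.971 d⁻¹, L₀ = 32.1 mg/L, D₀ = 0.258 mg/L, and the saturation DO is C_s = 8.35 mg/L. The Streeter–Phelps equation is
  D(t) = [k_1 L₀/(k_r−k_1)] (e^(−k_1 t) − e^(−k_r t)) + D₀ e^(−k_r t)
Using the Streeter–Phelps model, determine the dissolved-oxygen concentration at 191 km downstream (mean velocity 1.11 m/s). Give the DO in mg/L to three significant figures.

DO ≈ 1.04 mg/L

Travel time t = x/v = 191 km / (1.11 m/s) = 191000 m / 1.11 m/s = 172100 s = 1.992 d.
k_1 L₀/(k_r−k_1) = 0.446×32.1/(0.971−0.446) = 14.32/0.5250 = 27.27 mg/L.
e^(−k_1 t) = e^(−0.446×1.992) = 0.4114; e^(−k_r t) = e^(−0.971×1.992) = 0.1446.
D = 27.27 × (0.4114 − 0.1446) + 0.258 × 0.1446 = 7.275 + 0.03731 = 7.312 mg/L.
DO = C_s − D = 8.35 − 7.312 = 1.038 mg/L.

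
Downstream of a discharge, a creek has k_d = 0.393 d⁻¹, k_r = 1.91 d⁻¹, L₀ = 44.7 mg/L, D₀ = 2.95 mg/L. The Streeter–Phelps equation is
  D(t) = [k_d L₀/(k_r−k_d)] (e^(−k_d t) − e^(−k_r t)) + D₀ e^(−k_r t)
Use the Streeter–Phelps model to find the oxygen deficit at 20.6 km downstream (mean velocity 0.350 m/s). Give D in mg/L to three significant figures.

Travel time t = x/v = 20.6 km / (0.350 m/s) = 20600 m / 0.350 m/s = 58860 s = 0.6812 d.
k_d L₀/(k_r−k_d) = 0.393×44.7/(1.91−0.393) = 17.57/1.517 = 11.58 mg/L.
e^(−k_d t) = e^(−0.393×0.6812) = 0.7651; e^(−k_r t) = e^(−1.91×0.6812) = 0.2722.
D = 11.58 × (0.7651 − 0.2722) + 2.95 × 0.2722 = 5.708 + 0.8031 = 6.511 mg/L.

D ≈ 6.51 mg/L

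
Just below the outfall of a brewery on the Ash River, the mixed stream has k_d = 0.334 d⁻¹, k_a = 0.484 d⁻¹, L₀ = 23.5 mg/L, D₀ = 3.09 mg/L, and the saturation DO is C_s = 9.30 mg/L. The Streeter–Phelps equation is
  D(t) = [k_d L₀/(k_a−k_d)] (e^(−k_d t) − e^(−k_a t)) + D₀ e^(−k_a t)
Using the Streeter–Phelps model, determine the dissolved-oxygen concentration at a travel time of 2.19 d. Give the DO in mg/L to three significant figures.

DO ≈ 1.18 mg/L

k_d L₀/(k_a−k_d) = 0.334×23.5/(0.484−0.334) = 7.849/0.1500 = 52.33 mg/L.
e^(−k_d t) = e^(−0.334×2.190) = 0.4812; e^(−k_a t) = e^(−0.484×2.190) = 0.3465.
D = 52.33 × (0.4812 − 0.3465) + 3.09 × 0.3465 = 7.050 + 1.071 = 8.121 mg/L.
DO = C_s − D = 9.30 − 8.121 = 1.179 mg/L.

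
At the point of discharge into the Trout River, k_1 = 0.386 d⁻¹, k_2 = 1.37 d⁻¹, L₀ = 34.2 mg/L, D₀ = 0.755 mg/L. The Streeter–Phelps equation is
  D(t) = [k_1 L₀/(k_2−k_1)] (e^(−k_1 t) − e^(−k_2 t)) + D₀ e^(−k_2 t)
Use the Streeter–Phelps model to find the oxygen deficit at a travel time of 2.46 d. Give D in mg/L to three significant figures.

k_1 L₀/(k_2−k_1) = 0.386×34.2/(1.37−0.386) = 13.20/0.9840 = 13.42 mg/L.
e^(−k_1 t) = e^(−0.386×2.460) = 0.3869; e^(−k_2 t) = e^(−1.37×2.460) = 0.03438.
D = 13.42 × (0.3869 − 0.03438) + 0.755 × 0.03438 = 4.729 + 0.02596 = 4.755 mg/L.

D ≈ 4.76 mg/L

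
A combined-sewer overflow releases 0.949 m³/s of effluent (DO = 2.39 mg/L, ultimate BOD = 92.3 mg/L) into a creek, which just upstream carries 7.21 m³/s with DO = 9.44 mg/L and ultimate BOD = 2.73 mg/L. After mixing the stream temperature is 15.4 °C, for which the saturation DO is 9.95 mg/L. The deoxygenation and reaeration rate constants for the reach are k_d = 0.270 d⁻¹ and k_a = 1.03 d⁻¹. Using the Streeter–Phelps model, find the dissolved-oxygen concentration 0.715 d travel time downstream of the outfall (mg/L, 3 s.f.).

Mixed DO = (7.21×9.44 + 0.949×2.39)/(7.21+0.949) = 70.33/8.159 = 8.620 mg/L.
Mixed L₀ = (7.21×2.73 + 0.949×92.3)/(8.159) = 107.3/8.159 = 13.15 mg/L.
Initial deficit D₀ = C_s − DO₀ = 9.95 − 8.620 = 1.330 mg/L.
D(0.715) = [0.270×13.15/(1.03−0.270)](e^(−0.270×0.715) − e^(−1.03×0.715)) + 1.330 e^(−1.03×0.715)
= 4.671 × (0.8244 − 0.4788) + 1.330 × 0.4788 = 2.251 mg/L.
DO = 9.95 − 2.251 = 7.699 mg/L.

DO ≈ 7.70 mg/L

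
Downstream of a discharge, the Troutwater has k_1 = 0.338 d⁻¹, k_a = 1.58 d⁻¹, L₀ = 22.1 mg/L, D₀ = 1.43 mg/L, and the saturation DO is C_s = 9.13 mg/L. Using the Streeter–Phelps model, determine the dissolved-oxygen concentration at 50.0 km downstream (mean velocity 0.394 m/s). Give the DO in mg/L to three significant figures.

Travel time t = x/v = 50.0 km / (0.394 m/s) = 50000 m / 0.394 m/s = 126900 s = 1.469 d.
k_1 L₀/(k_a−k_1) = 0.338×22.1/(1.58−0.338) = 7.470/1.242 = 6.014 mg/L.
e^(−k_1 t) = e^(−0.338×1.469) = 0.6087; e^(−k_a t) = e^(−1.58×1.469) = 0.09821.
D = 6.014 × (0.6087 − 0.09821) + 1.43 × 0.09821 = 3.070 + 0.1404 = 3.211 mg/L.
DO = C_s − D = 9.13 − 3.211 = 5.919 mg/L.

DO ≈ 5.92 mg/L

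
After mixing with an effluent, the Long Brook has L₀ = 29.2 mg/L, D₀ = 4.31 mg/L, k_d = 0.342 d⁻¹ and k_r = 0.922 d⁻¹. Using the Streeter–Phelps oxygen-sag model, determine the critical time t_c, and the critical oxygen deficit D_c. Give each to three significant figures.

t_c = [1/(k_r−k_d)] ln[(k_r/k_d)(1 − D₀(k_r−k_d)/(k_d L₀))]
= [1/(0.922−0.342)] ln[(0.922/0.342)(1 − 4.31×0.5800/(0.342×29.2))]
= (1/0.5800) ln[2.696 × 0.7497] = 1.724 × ln(2.021) = 1.724 × 0.7036 = 1.213 d.
D_c = (k_d/k_r) L₀ e^(−k_d t_c) = (0.342/0.922) × 29.2 × e^(−0.342×1.213) = 0.3709 × 29.2 × 0.6604 = 7.153 mg/L.

t_c ≈ 1.21 d; D_c ≈ 7.15 mg/L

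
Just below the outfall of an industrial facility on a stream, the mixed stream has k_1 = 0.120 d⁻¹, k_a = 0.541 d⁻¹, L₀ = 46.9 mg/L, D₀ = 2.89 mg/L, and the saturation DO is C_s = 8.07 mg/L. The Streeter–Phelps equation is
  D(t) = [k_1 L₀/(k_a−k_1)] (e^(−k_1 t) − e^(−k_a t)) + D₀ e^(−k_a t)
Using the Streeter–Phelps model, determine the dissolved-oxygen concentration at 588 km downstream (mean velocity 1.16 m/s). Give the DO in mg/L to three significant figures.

DO ≈ 1.90 mg/L

Travel time t = x/v = 588 km / (1.16 m/s) = 588000 m / 1.16 m/s = 506900 s = 5.867 d.
k_1 L₀/(k_a−k_1) = 0.120×46.9/(0.541−0.120) = 5.628/0.4210 = 13.37 mg/L.
e^(−k_1 t) = e^(−0.120×5.867) = 0.4946; e^(−k_a t) = e^(−0.541×5.867) = 0.04184.
D = 13.37 × (0.4946 − 0.04184) + 2.89 × 0.04184 = 6.052 + 0.1209 = 6.173 mg/L.
DO = C_s − D = 8.07 − 6.173 = 1.897 mg/L.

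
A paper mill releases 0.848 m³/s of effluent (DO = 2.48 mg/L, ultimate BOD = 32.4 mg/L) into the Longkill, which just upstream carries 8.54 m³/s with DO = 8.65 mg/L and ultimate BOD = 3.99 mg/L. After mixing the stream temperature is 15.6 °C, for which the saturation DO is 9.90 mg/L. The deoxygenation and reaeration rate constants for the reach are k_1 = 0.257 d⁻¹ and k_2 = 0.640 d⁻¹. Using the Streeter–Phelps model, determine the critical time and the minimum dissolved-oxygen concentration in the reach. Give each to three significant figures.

Mixed DO = (8.54×8.65 + 0.848×2.48)/(8.54+0.848) = 75.97/9.388 = 8.093 mg/L.
Mixed L₀ = (8.54×3.99 + 0.848×32.4)/(9.388) = 61.55/9.388 = 6.556 mg/L.
Initial deficit D₀ = C_s − DO₀ = 9.90 − 8.093 = 1.807 mg/L.
t_c = (1/0.3830) ln[(0.640/0.257)(1 − 1.807×0.3830/(0.257×6.556))] = 2.611 × ln(1.467) = 1.001 d.
D_c = (0.257/0.640) × 6.556 × e^(−0.257×1.001) = 0.4016 × 6.556 × 0.7732 = 2.036 mg/L.
Minimum DO = 9.90 − 2.036 = 7.864 mg/L.

t_c ≈ 1.00 d; minimum DO ≈ 7.86 mg/L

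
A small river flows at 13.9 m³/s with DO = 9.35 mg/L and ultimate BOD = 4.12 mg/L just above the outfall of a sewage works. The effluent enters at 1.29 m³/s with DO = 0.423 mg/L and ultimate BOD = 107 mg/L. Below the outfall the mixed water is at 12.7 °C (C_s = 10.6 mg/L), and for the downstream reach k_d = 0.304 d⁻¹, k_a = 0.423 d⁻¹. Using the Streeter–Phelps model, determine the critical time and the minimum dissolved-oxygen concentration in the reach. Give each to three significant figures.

t_c ≈ 2.25 d; minimum DO ≈ 5.93 mg/L

Mixed DO = (13.9×9.35 + 1.29×0.423)/(13.9+1.29) = 130.5/15.19 = 8.592 mg/L.
Mixed L₀ = (13.9×4.12 + 1.29×107)/(15.19) = 195.3/15.19 = 12.86 mg/L.
Initial deficit D₀ = C_s − DO₀ = 10.6 − 8.592 = 2.008 mg/L.
t_c = (1/0.1190) ln[(0.423/0.304)(1 − 2.008×0.1190/(0.304×12.86))] = 8.403 × ln(1.306) = 2.246 d.
D_c = (0.304/0.423) × 12.86 × e^(−0.304×2.246) = 0.7187 × 12.86 × 0.5052 = 4.668 mg/L.
Minimum DO = 10.6 − 4.668 = 5.932 mg/L.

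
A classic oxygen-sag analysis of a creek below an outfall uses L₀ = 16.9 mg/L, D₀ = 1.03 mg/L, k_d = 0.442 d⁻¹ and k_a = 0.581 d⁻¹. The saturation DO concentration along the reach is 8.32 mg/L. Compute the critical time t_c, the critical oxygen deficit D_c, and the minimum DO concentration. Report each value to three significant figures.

t_c ≈ 1.83 d; D_c ≈ 5.73 mg/L; min DO ≈ 2.59 mg/L

t_c = [1/(k_a−k_d)] ln[(k_a/k_d)(1 − D₀(k_a−k_d)/(k_d L₀))]
= [1/(0.581−0.442)] ln[(0.581/0.442)(1 − 1.03×0.1390/(0.442×16.9))]
= (1/0.1390) ln[1.314 × 0.9808] = 7.194 × ln(1.289) = 7.194 × 0.2541 = 1.828 d.
D_c = (k_d/k_a) L₀ e^(−k_d t_c) = (0.442/0.581) × 16.9 × e^(−0.442×1.828) = 0.7608 × 16.9 × 0.4458 = 5.731 mg/L.
Minimum DO = C_s − D_c = 8.32 − 5.731 = 2.589 mg/L.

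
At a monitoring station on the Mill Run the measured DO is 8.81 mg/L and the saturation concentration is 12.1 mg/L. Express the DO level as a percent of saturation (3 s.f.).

% saturation = C/C_s × 100 = 8.81/12.1 × 100 = 72.8 %.

72.8 % saturation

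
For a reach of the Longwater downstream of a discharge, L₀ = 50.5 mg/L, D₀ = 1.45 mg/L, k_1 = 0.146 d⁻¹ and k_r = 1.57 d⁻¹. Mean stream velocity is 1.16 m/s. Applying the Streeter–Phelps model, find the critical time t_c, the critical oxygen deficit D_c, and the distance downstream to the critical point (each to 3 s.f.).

t_c ≈ 1.44 d; D_c ≈ 3.81 mg/L; x_c ≈ 144 km

At the critical point dD/dt = 0, so k_1 L₀ e^(−k_1 t) = k_r D. Substituting D(t) from the Streeter–Phelps equation and solving for t gives
t_c = ln[(k_r/k_1)(1 − D₀(k_r−k_1)/(k_1 L₀))] / (k_r−k_1).
Here k_r−k_1 = 1.424 d⁻¹ and 1 − D₀(k_r−k_1)/(k_1 L₀) = 1 − 1.45×1.424/(0.146×50.5) = 0.7200, so
t_c = ln(10.75 × 0.7200) / 1.424 = 2.047 / 1.424 = 1.437 d.
D_c = (k_1/k_r) L₀ e^(−k_1 t_c) = (0.146/1.57) × 50.5 × e^(−0.146×1.437) = 0.09299 × 50.5 × 0.8107 = 3.807 mg/L.
x_c = v t_c = 1.16 m/s × 1.437 d × 86400 s/d = 144000 m ≈ 144 km.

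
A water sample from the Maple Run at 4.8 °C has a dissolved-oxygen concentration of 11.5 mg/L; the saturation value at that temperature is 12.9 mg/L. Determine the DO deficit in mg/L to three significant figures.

D = C_s − C = 12.9 − 11.5 = 1.40 mg/L.

D ≈ 1.40 mg/L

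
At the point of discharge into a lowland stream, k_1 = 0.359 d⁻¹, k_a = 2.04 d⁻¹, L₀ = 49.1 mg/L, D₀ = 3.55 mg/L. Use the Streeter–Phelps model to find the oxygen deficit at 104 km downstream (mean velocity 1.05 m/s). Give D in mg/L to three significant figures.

Travel time t = x/v = 104 km / (1.05 m/s) = 104000 m / 1.05 m/s = 99050 s = 1.146 d.
k_1 L₀/(k_a−k_1) = 0.359×49.1/(2.04−0.359) = 17.63/1.681 = 10.49 mg/L.
e^(−k_1 t) = e^(−0.359×1.146) = 0.6626; e^(−k_a t) = e^(−2.04×1.146) = 0.09646.
D = 10.49 × (0.6626 − 0.09646) + 3.55 × 0.09646 = 5.937 + 0.3424 = 6.279 mg/L.

D ≈ 6.28 mg/L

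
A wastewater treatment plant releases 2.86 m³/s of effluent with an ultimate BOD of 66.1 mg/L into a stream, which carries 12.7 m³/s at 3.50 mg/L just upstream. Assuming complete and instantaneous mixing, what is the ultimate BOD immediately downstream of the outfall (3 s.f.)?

15.0 mg/L

Flow-weighted mixing: C = (Q_r C_r + Q_w C_w)/(Q_r + Q_w)
= (12.7×3.50 + 2.86×66.1)/(12.7 + 2.86) = 233.5/15.56 = 15.01 mg/L.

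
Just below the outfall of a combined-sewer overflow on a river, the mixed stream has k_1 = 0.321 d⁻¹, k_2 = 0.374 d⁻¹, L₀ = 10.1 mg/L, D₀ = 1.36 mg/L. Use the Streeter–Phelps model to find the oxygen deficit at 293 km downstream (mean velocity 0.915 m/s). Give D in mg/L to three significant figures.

Travel time t = x/v = 293 km / (0.915 m/s) = 293000 m / 0.915 m/s = 320200 s = 3.706 d.
k_1 L₀/(k_2−k_1) = 0.321×10.1/(0.374−0.321) = 3.242/0.05300 = 61.17 mg/L.
e^(−k_1 t) = e^(−0.321×3.706) = 0.3043; e^(−k_2 t) = e^(−0.374×3.706) = 0.2500.
D = 61.17 × (0.3043 − 0.2500) + 1.36 × 0.2500 = 3.320 + 0.3401 = 3.660 mg/L.

D ≈ 3.66 mg/L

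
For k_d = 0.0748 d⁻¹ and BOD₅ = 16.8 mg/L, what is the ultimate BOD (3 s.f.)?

BOD₅ = L₀(1 − e^(−5k_d)) ⇒ L₀ = BOD₅ / (1 − e^(−5×0.0748))
= 16.8 / (1 − 0.6880) = 16.8 / 0.3120 = 53.84 mg/L.

L₀ ≈ 53.8 mg/L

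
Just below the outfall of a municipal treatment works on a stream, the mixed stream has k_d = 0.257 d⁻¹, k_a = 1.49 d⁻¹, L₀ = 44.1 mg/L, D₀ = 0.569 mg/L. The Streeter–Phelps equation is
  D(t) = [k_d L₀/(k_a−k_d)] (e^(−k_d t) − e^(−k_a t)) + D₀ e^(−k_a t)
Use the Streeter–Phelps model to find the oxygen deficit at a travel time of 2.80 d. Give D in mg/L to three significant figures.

D ≈ 4.34 mg/L

k_d L₀/(k_a−k_d) = 0.257×44.1/(1.49−0.257) = 11.33/1.233 = 9.192 mg/L.
e^(−k_d t) = e^(−0.257×2.800) = 0.4869; e^(−k_a t) = e^(−1.49×2.800) = 0.01542.
D = 9.192 × (0.4869 − 0.01542) + 0.569 × 0.01542 = 4.334 + 0.008775 = 4.343 mg/L.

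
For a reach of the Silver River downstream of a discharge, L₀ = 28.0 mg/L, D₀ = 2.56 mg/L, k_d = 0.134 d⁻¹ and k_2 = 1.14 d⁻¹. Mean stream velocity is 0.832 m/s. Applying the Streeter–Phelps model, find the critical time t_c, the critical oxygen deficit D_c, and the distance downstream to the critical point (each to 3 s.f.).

With k_2/k_d = 8.507 and 1 − D₀(k_2−k_d)/(k_d L₀) = 0.3136,
t_c = ln(8.507 × 0.3136) / (1.14 − 0.134) = ln(2.668) / 1.006 = 0.9813/1.006 = 0.9755 d.
L(t_c) = L₀ e^(−k_d t_c) = 28.0 × 0.8775 = 24.57 mg/L, and at the critical point k_2 D_c = k_d L, so D_c = (0.134/1.14) × 24.57 = 2.888 mg/L.
x_c = v t_c = 0.832 m/s × 0.9755 d × 86400 s/d = 70120 m ≈ 70.1 km.

t_c ≈ 0.975 d; D_c ≈ 2.89 mg/L; x_c ≈ 70.1 km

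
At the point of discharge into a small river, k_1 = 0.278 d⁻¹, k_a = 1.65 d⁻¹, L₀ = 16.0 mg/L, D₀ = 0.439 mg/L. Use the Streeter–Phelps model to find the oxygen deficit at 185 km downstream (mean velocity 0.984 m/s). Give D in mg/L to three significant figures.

D ≈ 1.69 mg/L

Travel time t = x/v = 185 km / (0.984 m/s) = 185000 m / 0.984 m/s = 188000 s = 2.176 d.
k_1 L₀/(k_a−k_1) = 0.278×16.0/(1.65−0.278) = 4.448/1.372 = 3.242 mg/L.
e^(−k_1 t) = e^(−0.278×2.176) = 0.5461; e^(−k_a t) = e^(−1.65×2.176) = 0.02759.
D = 3.242 × (0.5461 − 0.02759) + 0.439 × 0.02759 = 1.681 + 0.01211 = 1.693 mg/L.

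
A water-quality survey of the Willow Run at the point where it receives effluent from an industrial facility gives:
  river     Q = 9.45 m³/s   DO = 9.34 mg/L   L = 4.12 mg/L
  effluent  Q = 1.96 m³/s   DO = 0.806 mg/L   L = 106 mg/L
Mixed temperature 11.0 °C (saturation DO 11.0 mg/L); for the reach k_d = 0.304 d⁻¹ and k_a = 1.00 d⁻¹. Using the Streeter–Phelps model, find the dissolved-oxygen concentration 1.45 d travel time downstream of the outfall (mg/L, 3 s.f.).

Mixed DO = (9.45×9.34 + 1.96×0.806)/(9.45+1.96) = 89.84/11.41 = 7.874 mg/L.
Mixed L₀ = (9.45×4.12 + 1.96×106)/(11.41) = 246.7/11.41 = 21.62 mg/L.
Initial deficit D₀ = C_s − DO₀ = 11.0 − 7.874 = 3.126 mg/L.
D(1.45) = [0.304×21.62/(1.00−0.304)](e^(−0.304×1.45) − e^(−1.00×1.45)) + 3.126 e^(−1.00×1.45)
= 9.444 × (0.6435 − 0.2346) + 3.126 × 0.2346 = 4.595 mg/L.
DO = 11.0 − 4.595 = 6.405 mg/L.

DO ≈ 6.40 mg/L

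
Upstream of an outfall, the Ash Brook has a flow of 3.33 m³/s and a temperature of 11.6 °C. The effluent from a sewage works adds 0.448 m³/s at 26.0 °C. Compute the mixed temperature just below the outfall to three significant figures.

13.3 °C

Flow-weighted mixing: C = (Q_r C_r + Q_w C_w)/(Q_r + Q_w)
= (3.33×11.6 + 0.448×26.0)/(3.33 + 0.448) = 50.28/3.778 = 13.31 °C.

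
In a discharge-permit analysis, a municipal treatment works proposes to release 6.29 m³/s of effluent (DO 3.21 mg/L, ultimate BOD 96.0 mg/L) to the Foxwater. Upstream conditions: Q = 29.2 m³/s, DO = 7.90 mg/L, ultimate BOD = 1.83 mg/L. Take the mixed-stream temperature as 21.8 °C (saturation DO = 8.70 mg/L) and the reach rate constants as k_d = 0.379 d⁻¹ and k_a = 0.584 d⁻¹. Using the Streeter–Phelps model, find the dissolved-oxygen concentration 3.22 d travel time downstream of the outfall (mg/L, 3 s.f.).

Mixed DO = (29.2×7.90 + 6.29×3.21)/(29.2+6.29) = 250.9/35.49 = 7.069 mg/L.
Mixed L₀ = (29.2×1.83 + 6.29×96.0)/(35.49) = 657.3/35.49 = 18.52 mg/L.
Initial deficit D₀ = C_s − DO₀ = 8.70 − 7.069 = 1.631 mg/L.
D(3.22) = [0.379×18.52/(0.584−0.379)](e^(−0.379×3.22) − e^(−0.584×3.22)) + 1.631 e^(−0.584×3.22)
= 34.24 × (0.2951 − 0.1525) + 1.631 × 0.1525 = 5.131 mg/L.
DO = 8.70 − 5.131 = 3.569 mg/L.

DO ≈ 3.57 mg/L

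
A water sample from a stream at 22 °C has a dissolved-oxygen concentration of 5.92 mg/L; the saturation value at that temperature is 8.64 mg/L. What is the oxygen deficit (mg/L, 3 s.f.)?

D = C_s − C = 8.64 − 5.92 = 2.72 mg/L.

D ≈ 2.72 mg/L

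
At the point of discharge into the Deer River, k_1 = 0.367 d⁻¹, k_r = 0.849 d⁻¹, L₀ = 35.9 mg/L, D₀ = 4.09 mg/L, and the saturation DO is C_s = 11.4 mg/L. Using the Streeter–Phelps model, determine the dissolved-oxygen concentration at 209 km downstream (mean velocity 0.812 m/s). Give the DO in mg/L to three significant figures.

Travel time t = x/v = 209 km / (0.812 m/s) = 209000 m / 0.812 m/s = 257400 s = 2.979 d.
k_1 L₀/(k_r−k_1) = 0.367×35.9/(0.849−0.367) = 13.18/0.4820 = 27.33 mg/L.
e^(−k_1 t) = e^(−0.367×2.979) = 0.3351; e^(−k_r t) = e^(−0.849×2.979) = 0.07972.
D = 27.33 × (0.3351 − 0.07972) + 4.09 × 0.07972 = 6.981 + 0.3261 = 7.307 mg/L.
DO = C_s − D = 11.4 − 7.307 = 4.093 mg/L.

DO ≈ 4.09 mg/L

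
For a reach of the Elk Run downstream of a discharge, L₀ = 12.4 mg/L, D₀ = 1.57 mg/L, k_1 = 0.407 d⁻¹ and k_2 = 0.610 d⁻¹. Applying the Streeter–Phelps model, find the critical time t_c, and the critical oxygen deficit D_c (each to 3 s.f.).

t_c ≈ 1.67 d; D_c ≈ 4.19 mg/L

At the critical point dD/dt = 0, so k_1 L₀ e^(−k_1 t) = k_2 D. Substituting D(t) from the Streeter–Phelps equation and solving for t gives
t_c = ln[(k_2/k_1)(1 − D₀(k_2−k_1)/(k_1 L₀))] / (k_2−k_1).
Here k_2−k_1 = 0.2030 d⁻¹ and 1 − D₀(k_2−k_1)/(k_1 L₀) = 1 − 1.57×0.2030/(0.407×12.4) = 0.9368, so
t_c = ln(1.499 × 0.9368) / 0.2030 = 0.3394 / 0.2030 = 1.672 d.
L(t_c) = L₀ e^(−k_1 t_c) = 12.4 × 0.5064 = 6.279 mg/L, and at the critical point k_2 D_c = k_1 L, so D_c = (0.407/0.610) × 6.279 = 4.189 mg/L.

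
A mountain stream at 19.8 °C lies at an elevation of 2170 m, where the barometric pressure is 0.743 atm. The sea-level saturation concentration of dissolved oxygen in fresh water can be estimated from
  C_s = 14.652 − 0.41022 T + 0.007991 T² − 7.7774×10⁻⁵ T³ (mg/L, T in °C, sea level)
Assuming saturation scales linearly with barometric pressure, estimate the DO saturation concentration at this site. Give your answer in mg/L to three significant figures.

At sea level: C_s = 14.652 − 0.41022×19.8 + 0.007991×19.8² − 7.7774×10⁻⁵×19.8³ = 9.059 mg/L.
Pressure correction: C_s' = 9.059 × 0.743 = 6.731 mg/L.

C_s ≈ 6.73 mg/L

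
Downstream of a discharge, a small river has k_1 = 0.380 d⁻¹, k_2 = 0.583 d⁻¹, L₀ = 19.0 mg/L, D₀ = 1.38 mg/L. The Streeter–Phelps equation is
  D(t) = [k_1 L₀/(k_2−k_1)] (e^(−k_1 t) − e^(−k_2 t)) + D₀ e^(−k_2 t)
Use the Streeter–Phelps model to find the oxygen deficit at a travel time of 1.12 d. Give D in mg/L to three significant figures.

k_1 L₀/(k_2−k_1) = 0.380×19.0/(0.583−0.380) = 7.220/0.2030 = 35.57 mg/L.
e^(−k_1 t) = e^(−0.380×1.120) = 0.6534; e^(−k_2 t) = e^(−0.583×1.120) = 0.5205.
D = 35.57 × (0.6534 − 0.5205) + 1.38 × 0.5205 = 4.726 + 0.7183 = 5.444 mg/L.

D ≈ 5.44 mg/L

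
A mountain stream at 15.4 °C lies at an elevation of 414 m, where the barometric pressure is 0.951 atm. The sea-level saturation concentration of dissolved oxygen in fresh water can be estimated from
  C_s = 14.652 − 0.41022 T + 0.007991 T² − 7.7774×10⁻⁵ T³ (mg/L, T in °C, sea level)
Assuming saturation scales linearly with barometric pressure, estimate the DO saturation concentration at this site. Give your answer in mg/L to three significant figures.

C_s ≈ 9.46 mg/L

At sea level: C_s = 14.652 − 0.41022×15.4 + 0.007991×15.4² − 7.7774×10⁻⁵×15.4³ = 9.946 mg/L.
Pressure correction: C_s' = 9.946 × 0.951 = 9.458 mg/L.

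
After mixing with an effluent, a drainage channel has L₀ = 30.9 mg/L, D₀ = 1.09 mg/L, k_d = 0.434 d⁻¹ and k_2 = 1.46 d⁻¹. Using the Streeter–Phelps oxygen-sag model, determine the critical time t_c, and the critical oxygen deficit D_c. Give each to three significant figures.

t_c = [1/(k_2−k_d)] ln[(k_2/k_d)(1 − D₀(k_2−k_d)/(k_d L₀))]
= [1/(1.46−0.434)] ln[(1.46/0.434)(1 − 1.09×1.026/(0.434×30.9))]
= (1/1.026) ln[3.364 × 0.9166] = 0.9747 × ln(3.084) = 0.9747 × 1.126 = 1.098 d.
D_c = (k_d/k_2) L₀ e^(−k_d t_c) = (0.434/1.46) × 30.9 × e^(−0.434×1.098) = 0.2973 × 30.9 × 0.6211 = 5.705 mg/L.

t_c ≈ 1.10 d; D_c ≈ 5.70 mg/L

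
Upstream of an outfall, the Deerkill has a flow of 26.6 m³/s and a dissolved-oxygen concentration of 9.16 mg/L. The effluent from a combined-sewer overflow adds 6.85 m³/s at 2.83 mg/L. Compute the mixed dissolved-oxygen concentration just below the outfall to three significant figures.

Flow-weighted mixing: C = (Q_r C_r + Q_w C_w)/(Q_r + Q_w)
= (26.6×9.16 + 6.85×2.83)/(26.6 + 6.85) = 263.0/33.45 = 7.864 mg/L.

7.86 mg/L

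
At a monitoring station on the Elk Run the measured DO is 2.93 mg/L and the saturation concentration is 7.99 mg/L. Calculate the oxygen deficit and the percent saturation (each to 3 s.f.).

D = C_s − C = 7.99 − 2.93 = 5.06 mg/L.
% saturation = 2.93/7.99 × 100 = 36.7 %.

D ≈ 5.06 mg/L; 36.7 % saturation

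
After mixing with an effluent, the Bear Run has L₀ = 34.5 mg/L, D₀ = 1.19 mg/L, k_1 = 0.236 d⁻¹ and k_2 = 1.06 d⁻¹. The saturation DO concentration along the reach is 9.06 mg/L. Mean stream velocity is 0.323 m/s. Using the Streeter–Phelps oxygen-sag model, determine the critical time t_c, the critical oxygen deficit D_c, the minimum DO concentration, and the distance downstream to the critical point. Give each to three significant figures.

With k_2/k_1 = 4.492 and 1 − D₀(k_2−k_1)/(k_1 L₀) = 0.8796,
t_c = ln(4.492 × 0.8796) / (1.06 − 0.236) = ln(3.951) / 0.8240 = 1.374/0.8240 = 1.667 d.
D_c = (k_1/k_2) L₀ e^(−k_1 t_c) = (0.236/1.06) × 34.5 × e^(−0.236×1.667) = 0.2226 × 34.5 × 0.6747 = 5.182 mg/L.
Minimum DO = C_s − D_c = 9.06 − 5.182 = 3.878 mg/L.
x_c = v t_c = 0.323 m/s × 1.667 d × 86400 s/d = 46530 m ≈ 46.5 km.

t_c ≈ 1.67 d; D_c ≈ 5.18 mg/L; min DO ≈ 3.88 mg/L; x_c ≈ 46.5 km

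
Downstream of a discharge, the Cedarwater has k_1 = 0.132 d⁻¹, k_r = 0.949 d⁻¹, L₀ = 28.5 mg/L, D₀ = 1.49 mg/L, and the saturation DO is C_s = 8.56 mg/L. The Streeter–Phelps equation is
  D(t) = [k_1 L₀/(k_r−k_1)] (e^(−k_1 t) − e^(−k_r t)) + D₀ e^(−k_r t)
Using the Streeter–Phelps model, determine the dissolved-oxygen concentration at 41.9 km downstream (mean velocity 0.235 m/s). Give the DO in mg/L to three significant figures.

DO ≈ 5.49 mg/L

Travel time t = x/v = 41.9 km / (0.235 m/s) = 41900 m / 0.235 m/s = 178300 s = 2.064 d.
k_1 L₀/(k_r−k_1) = 0.132×28.5/(0.949−0.132) = 3.762/0.8170 = 4.605 mg/L.
e^(−k_1 t) = e^(−0.132×2.064) = 0.7615; e^(−k_r t) = e^(−0.949×2.064) = 0.1411.
D = 4.605 × (0.7615 − 0.1411) + 1.49 × 0.1411 = 2.857 + 0.2102 = 3.067 mg/L.
DO = C_s − D = 8.56 − 3.067 = 5.493 mg/L.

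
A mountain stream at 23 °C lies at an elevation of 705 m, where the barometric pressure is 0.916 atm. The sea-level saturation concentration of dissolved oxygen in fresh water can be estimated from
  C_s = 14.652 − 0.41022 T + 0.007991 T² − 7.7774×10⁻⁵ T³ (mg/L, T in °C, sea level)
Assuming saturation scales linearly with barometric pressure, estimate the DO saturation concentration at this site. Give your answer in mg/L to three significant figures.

At sea level: C_s = 14.652 − 0.41022×23 + 0.007991×23² − 7.7774×10⁻⁵×23³ = 8.498 mg/L.
Pressure correction: C_s' = 8.498 × 0.916 = 7.784 mg/L.

C_s ≈ 7.78 mg/L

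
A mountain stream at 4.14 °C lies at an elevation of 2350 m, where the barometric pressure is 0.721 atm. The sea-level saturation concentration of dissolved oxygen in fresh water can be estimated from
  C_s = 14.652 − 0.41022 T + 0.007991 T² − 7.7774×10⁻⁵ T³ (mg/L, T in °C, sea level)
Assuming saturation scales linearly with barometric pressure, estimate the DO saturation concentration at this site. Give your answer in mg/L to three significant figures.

At sea level: C_s = 14.652 − 0.41022×4.14 + 0.007991×4.14² − 7.7774×10⁻⁵×4.14³ = 13.09 mg/L.
Pressure correction: C_s' = 13.09 × 0.721 = 9.434 mg/L.

C_s ≈ 9.43 mg/L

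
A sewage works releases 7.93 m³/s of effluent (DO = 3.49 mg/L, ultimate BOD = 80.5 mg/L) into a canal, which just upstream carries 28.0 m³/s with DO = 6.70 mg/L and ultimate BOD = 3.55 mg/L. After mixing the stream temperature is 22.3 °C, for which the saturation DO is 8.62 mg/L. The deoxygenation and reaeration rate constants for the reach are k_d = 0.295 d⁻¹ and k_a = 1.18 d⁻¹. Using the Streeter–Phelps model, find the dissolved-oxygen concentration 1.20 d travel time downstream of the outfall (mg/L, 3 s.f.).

DO ≈ 4.84 mg/L

Mixed DO = (28.0×6.70 + 7.93×3.49)/(28.0+7.93) = 215.3/35.93 = 5.992 mg/L.
Mixed L₀ = (28.0×3.55 + 7.93×80.5)/(35.93) = 737.8/35.93 = 20.53 mg/L.
Initial deficit D₀ = C_s − DO₀ = 8.62 − 5.992 = 2.628 mg/L.
D(1.20) = [0.295×20.53/(1.18−0.295)](e^(−0.295×1.20) − e^(−1.18×1.20)) + 2.628 e^(−1.18×1.20)
= 6.844 × (0.7019 − 0.2427) + 2.628 × 0.2427 = 3.781 mg/L.
DO = 8.62 − 3.781 = 4.839 mg/L.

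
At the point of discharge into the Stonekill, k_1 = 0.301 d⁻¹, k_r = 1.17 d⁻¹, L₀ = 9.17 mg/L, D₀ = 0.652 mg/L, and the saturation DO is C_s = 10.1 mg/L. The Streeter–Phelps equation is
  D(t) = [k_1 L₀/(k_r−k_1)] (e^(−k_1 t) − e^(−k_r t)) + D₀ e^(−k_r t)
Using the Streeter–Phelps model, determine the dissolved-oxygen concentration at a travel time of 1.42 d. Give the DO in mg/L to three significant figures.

DO ≈ 8.51 mg/L

k_1 L₀/(k_r−k_1) = 0.301×9.17/(1.17−0.301) = 2.760/0.8690 = 3.176 mg/L.
e^(−k_1 t) = e^(−0.301×1.420) = 0.6522; e^(−k_r t) = e^(−1.17×1.420) = 0.1899.
D = 3.176 × (0.6522 − 0.1899) + 0.652 × 0.1899 = 1.468 + 0.1238 = 1.592 mg/L.
DO = C_s − D = 10.1 − 1.592 = 8.508 mg/L.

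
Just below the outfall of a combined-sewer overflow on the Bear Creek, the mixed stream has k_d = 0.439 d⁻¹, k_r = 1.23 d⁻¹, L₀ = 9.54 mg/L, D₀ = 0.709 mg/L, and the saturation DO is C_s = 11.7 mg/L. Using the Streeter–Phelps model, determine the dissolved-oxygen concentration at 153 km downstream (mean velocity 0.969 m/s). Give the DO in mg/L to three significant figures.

DO ≈ 9.81 mg/L

Travel time t = x/v = 153 km / (0.969 m/s) = 153000 m / 0.969 m/s = 157900 s = 1.827 d.
k_d L₀/(k_r−k_d) = 0.439×9.54/(1.23−0.439) = 4.188/0.7910 = 5.295 mg/L.
e^(−k_d t) = e^(−0.439×1.827) = 0.4483; e^(−k_r t) = e^(−1.23×1.827) = 0.1056.
D = 5.295 × (0.4483 − 0.1056) + 0.709 × 0.1056 = 1.814 + 0.07489 = 1.889 mg/L.
DO = C_s − D = 11.7 − 1.889 = 9.811 mg/L.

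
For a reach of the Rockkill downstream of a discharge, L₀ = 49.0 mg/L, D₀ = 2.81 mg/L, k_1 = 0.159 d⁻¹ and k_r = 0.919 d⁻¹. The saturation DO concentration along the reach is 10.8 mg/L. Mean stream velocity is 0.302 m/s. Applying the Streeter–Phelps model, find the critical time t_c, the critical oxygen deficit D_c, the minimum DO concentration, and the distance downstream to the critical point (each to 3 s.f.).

t_c = [1/(k_r−k_1)] ln[(k_r/k_1)(1 − D₀(k_r−k_1)/(k_1 L₀))]
= [1/(0.919−0.159)] ln[(0.919/0.159)(1 − 2.81×0.7600/(0.159×49.0))]
= (1/0.7600) ln[5.780 × 0.7259] = 1.316 × ln(4.196) = 1.316 × 1.434 = 1.887 d.
L(t_c) = L₀ e^(−k_1 t_c) = 49.0 × 0.7408 = 36.30 mg/L, and at the critical point k_r D_c = k_1 L, so D_c = (0.159/0.919) × 36.30 = 6.280 mg/L.
Minimum DO = C_s − D_c = 10.8 − 6.280 = 4.520 mg/L.
x_c = v t_c = 0.302 m/s × 1.887 d × 86400 s/d = 49230 m ≈ 49.2 km.

t_c ≈ 1.89 d; D_c ≈ 6.28 mg/L; min DO ≈ 4.52 mg/L; x_c ≈ 49.2 km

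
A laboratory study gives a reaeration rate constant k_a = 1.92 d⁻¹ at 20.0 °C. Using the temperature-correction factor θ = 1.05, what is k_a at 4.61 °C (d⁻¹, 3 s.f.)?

k_a ≈ 0.906 d⁻¹

k_a(T₂) = k_a(T₁) · θ^(T₂−T₁) = 1.92 × 1.05^(4.61−20.0)
= 1.92 × 1.05^-15.4 = 1.92 × 0.4720 = 0.9061 d⁻¹.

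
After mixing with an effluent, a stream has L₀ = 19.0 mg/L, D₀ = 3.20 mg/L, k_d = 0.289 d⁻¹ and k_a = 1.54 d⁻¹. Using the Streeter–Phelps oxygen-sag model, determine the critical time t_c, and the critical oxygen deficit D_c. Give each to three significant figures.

t_c = [1/(k_a−k_d)] ln[(k_a/k_d)(1 − D₀(k_a−k_d)/(k_d L₀))]
= [1/(1.54−0.289)] ln[(1.54/0.289)(1 − 3.20×1.251/(0.289×19.0))]
= (1/1.251) ln[5.329 × 0.2710] = 0.7994 × ln(1.444) = 0.7994 × 0.3673 = 0.2936 d.
L(t_c) = L₀ e^(−k_d t_c) = 19.0 × 0.9186 = 17.45 mg/L, and at the critical point k_a D_c = k_d L, so D_c = (0.289/1.54) × 17.45 = 3.276 mg/L.

t_c ≈ 0.294 d; D_c ≈ 3.28 mg/L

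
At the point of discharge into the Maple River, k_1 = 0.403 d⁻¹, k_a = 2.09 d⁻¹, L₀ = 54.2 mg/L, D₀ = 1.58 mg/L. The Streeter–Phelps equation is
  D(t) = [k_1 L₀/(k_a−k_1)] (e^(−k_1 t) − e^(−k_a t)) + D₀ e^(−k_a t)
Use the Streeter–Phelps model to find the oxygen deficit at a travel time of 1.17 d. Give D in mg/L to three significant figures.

k_1 L₀/(k_a−k_1) = 0.403×54.2/(2.09−0.403) = 21.84/1.687 = 12.95 mg/L.
e^(−k_1 t) = e^(−0.403×1.170) = 0.6241; e^(−k_a t) = e^(−2.09×1.170) = 0.08670.
D = 12.95 × (0.6241 − 0.08670) + 1.58 × 0.08670 = 6.958 + 0.1370 = 7.094 mg/L.

D ≈ 7.09 mg/L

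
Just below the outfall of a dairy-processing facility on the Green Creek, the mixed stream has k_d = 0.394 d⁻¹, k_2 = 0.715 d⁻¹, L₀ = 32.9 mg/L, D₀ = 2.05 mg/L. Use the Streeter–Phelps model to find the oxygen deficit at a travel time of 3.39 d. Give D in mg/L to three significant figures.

D ≈ 7.22 mg/L

k_d L₀/(k_2−k_d) = 0.394×32.9/(0.715−0.394) = 12.96/0.3210 = 40.38 mg/L.
e^(−k_d t) = e^(−0.394×3.390) = 0.2630; e^(−k_2 t) = e^(−0.715×3.390) = 0.08858.
D = 40.38 × (0.2630 − 0.08858) + 2.05 × 0.08858 = 7.043 + 0.1816 = 7.224 mg/L.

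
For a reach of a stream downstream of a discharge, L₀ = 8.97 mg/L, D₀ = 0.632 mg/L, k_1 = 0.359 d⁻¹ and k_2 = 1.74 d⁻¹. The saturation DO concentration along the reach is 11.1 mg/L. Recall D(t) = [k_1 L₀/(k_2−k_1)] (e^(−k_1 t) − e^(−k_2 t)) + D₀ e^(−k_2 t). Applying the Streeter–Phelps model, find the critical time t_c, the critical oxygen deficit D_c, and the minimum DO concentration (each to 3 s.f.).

t_c ≈ 0.914 d; D_c ≈ 1.33 mg/L; min DO ≈ 9.77 mg/L

With k_2/k_1 = 4.847 and 1 − D₀(k_2−k_1)/(k_1 L₀) = 0.7290,
t_c = ln(4.847 × 0.7290) / (1.74 − 0.359) = ln(3.533) / 1.381 = 1.262/1.381 = 0.9140 d.
D_c = (k_1/k_2) L₀ e^(−k_1 t_c) = (0.359/1.74) × 8.97 × e^(−0.359×0.9140) = 0.2063 × 8.97 × 0.7203 = 1.333 mg/L.
Minimum DO = C_s − D_c = 11.1 − 1.333 = 9.767 mg/L.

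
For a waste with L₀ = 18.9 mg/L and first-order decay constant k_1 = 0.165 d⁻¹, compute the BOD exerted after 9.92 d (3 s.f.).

y_t = L₀(1 − e^(−k_1 t)) = 18.9 × (1 − e^(−0.165×9.92))
= 18.9 × (1 − 0.1946) = 18.9 × 0.8054 = 15.22 mg/L.

y ≈ 15.2 mg/L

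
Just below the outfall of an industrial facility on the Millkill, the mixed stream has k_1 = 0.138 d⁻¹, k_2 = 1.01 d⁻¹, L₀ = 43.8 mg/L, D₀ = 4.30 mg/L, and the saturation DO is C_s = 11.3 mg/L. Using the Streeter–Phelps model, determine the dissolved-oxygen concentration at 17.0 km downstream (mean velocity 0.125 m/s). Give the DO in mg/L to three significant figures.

DO ≈ 6.26 mg/L

Travel time t = x/v = 17.0 km / (0.125 m/s) = 17000 m / 0.125 m/s = 136000 s = 1.574 d.
k_1 L₀/(k_2−k_1) = 0.138×43.8/(1.01−0.138) = 6.044/0.8720 = 6.932 mg/L.
e^(−k_1 t) = e^(−0.138×1.574) = 0.8048; e^(−k_2 t) = e^(−1.01×1.574) = 0.2040.
D = 6.932 × (0.8048 − 0.2040) + 4.30 × 0.2040 = 4.164 + 0.8770 = 5.041 mg/L.
DO = C_s − D = 11.3 − 5.041 = 6.259 mg/L.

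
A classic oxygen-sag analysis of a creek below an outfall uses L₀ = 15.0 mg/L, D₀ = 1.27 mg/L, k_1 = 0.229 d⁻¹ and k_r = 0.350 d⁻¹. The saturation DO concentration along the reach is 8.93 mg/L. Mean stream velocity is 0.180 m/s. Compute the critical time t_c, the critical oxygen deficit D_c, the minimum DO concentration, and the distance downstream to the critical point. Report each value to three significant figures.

At the critical point dD/dt = 0, so k_1 L₀ e^(−k_1 t) = k_r D. Substituting D(t) from the Streeter–Phelps equation and solving for t gives
t_c = ln[(k_r/k_1)(1 − D₀(k_r−k_1)/(k_1 L₀))] / (k_r−k_1).
Here k_r−k_1 = 0.1210 d⁻¹ and 1 − D₀(k_r−k_1)/(k_1 L₀) = 1 − 1.27×0.1210/(0.229×15.0) = 0.9553, so
t_c = ln(1.528 × 0.9553) / 0.1210 = 0.3784 / 0.1210 = 3.128 d.
D_c = (k_1/k_r) L₀ e^(−k_1 t_c) = (0.229/0.350) × 15.0 × e^(−0.229×3.128) = 0.6543 × 15.0 × 0.4886 = 4.795 mg/L.
Minimum DO = C_s − D_c = 8.93 − 4.795 = 4.135 mg/L.
x_c = v t_c = 0.180 m/s × 3.128 d × 86400 s/d = 48640 m ≈ 48.6 km.

t_c ≈ 3.13 d; D_c ≈ 4.80 mg/L; min DO ≈ 4.13 mg/L; x_c ≈ 48.6 km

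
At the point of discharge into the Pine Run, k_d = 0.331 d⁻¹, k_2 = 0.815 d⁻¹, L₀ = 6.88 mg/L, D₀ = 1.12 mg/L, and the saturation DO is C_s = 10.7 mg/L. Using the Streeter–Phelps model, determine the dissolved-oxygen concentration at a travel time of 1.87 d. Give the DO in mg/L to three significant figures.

k_d L₀/(k_2−k_d) = 0.331×6.88/(0.815−0.331) = 2.277/0.4840 = 4.705 mg/L.
e^(−k_d t) = e^(−0.331×1.870) = 0.5385; e^(−k_2 t) = e^(−0.815×1.870) = 0.2178.
D = 4.705 × (0.5385 − 0.2178) + 1.12 × 0.2178 = 1.509 + 0.2440 = 1.753 mg/L.
DO = C_s − D = 10.7 − 1.753 = 8.947 mg/L.

DO ≈ 8.95 mg/L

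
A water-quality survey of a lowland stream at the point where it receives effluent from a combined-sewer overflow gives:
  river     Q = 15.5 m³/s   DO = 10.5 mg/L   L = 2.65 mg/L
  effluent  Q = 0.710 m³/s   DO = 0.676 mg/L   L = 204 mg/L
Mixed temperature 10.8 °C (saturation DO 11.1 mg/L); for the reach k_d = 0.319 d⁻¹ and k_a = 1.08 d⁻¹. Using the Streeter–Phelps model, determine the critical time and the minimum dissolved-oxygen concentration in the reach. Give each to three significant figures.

Mixed DO = (15.5×10.5 + 0.710×0.676)/(15.5+0.710) = 163.2/16.21 = 10.07 mg/L.
Mixed L₀ = (15.5×2.65 + 0.710×204)/(16.21) = 185.9/16.21 = 11.47 mg/L.
Initial deficit D₀ = C_s − DO₀ = 11.1 − 10.07 = 1.030 mg/L.
t_c = (1/0.7610) ln[(1.08/0.319)(1 − 1.030×0.7610/(0.319×11.47))] = 1.314 × ln(2.660) = 1.286 d.
D_c = (0.319/1.08) × 11.47 × e^(−0.319×1.286) = 0.2954 × 11.47 × 0.6636 = 2.248 mg/L.
Minimum DO = 11.1 − 2.248 = 8.852 mg/L.

t_c ≈ 1.29 d; minimum DO ≈ 8.85 mg/L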